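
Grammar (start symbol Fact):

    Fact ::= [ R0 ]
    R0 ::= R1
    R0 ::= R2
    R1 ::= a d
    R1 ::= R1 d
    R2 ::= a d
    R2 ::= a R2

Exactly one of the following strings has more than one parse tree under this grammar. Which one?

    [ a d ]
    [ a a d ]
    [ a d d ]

[ a d ]

[ a d ]: 2 trees
[ a a d ]: 1 tree
[ a d d ]: 1 tree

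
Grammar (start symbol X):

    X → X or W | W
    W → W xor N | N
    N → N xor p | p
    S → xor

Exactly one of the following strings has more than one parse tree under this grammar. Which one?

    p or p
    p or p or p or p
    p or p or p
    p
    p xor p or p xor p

p xor p or p xor p

p or p: 1 tree
p or p or p or p: 1 tree
p or p or p: 1 tree
p: 1 tree
p xor p or p xor p: 4 trees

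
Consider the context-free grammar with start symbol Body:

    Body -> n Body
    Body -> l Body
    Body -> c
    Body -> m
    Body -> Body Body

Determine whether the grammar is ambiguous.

Witness: c c c

Derivation 1: Body ⇒ Body Body ⇒ c Body ⇒ c Body Body ⇒ c c Body ⇒ c c c
Derivation 2: Body ⇒ Body Body ⇒ Body Body Body ⇒ c Body Body ⇒ c c Body ⇒ c c c

Two distinct leftmost derivations for the same string.

Ambiguous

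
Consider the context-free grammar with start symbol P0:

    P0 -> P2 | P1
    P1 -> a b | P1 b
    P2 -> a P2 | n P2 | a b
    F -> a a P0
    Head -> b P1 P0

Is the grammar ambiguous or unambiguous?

Witness: a b

Derivation 1: P0 ⇒ P2 ⇒ a b
Derivation 2: P0 ⇒ P1 ⇒ a b

Two distinct leftmost derivations for the same string.

Ambiguous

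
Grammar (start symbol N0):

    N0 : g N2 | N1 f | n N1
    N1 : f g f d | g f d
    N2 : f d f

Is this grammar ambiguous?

Ambiguous

Witness: g f d f

Derivation 1: N0 ⇒ g N2 ⇒ g f d f
Derivation 2: N0 ⇒ N1 f ⇒ g f d f

Two distinct leftmost derivations for the same string.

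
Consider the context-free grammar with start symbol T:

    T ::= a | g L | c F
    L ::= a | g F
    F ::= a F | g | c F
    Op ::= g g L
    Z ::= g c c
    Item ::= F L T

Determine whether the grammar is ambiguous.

Unambiguous

(Op, Z, Item are unreachable from T, so their rules don't affect L(T).) The reachable rules are right-linear with at most one rule per (nonterminal, next-terminal) pair. Each input token forces the next rule, so parsing is deterministic.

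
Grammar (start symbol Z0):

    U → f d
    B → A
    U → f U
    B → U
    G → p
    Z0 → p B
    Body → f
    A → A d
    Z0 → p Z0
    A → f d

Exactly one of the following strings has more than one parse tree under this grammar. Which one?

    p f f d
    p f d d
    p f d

p f f d: 1 tree
p f d d: 1 tree
p f d: 2 trees

p f d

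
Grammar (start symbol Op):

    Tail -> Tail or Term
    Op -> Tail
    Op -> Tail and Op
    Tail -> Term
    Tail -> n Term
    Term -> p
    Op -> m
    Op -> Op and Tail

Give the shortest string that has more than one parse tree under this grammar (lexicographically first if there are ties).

length 1: no string has ≥2 trees
length 2: no string has ≥2 trees
length 3: p and p has 2 parse trees

Two derivations of p and p:
  Op ⇒ Tail and Op ⇒ Term and Op ⇒ p and Op ⇒ p and Tail ⇒ p and Term ⇒ p and p
  Op ⇒ Op and Tail ⇒ Tail and Tail ⇒ Term and Tail ⇒ p and Tail ⇒ p and Term ⇒ p and p

p and p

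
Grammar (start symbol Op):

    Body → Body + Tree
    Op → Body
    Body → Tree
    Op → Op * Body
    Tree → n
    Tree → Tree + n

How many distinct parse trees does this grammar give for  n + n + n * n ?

Parse trees for n + n + n * n:
  [Op [Op [Body [Body [Tree n]] + [Tree [Tree n] + n]]] * [Body [Tree n]]]
  [Op [Op [Body [Body [Body [Tree n]] + [Tree n]] + [Tree n]]] * [Body [Tree n]]]
  [Op [Op [Body [Body [Tree [Tree n] + n]] + [Tree n]]] * [Body [Tree n]]]
  [Op [Op [Body [Tree [Tree [Tree n] + n] + n]]] * [Body [Tree n]]]

4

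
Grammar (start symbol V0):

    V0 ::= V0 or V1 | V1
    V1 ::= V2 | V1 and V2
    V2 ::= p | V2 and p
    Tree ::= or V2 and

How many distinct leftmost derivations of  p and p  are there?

2

Parse trees for p and p:
  [V0 [V1 [V2 [V2 p] and p]]]
  [V0 [V1 [V1 [V2 p]] and [V2 p]]]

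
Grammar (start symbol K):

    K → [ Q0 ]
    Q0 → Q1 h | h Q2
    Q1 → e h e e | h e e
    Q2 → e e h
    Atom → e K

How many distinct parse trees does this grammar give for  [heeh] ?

2

Parse trees for [heeh]:
  [K [ [Q0 [Q1 h e e] h] ]]
  [K [ [Q0 h [Q2 e e h]] ]]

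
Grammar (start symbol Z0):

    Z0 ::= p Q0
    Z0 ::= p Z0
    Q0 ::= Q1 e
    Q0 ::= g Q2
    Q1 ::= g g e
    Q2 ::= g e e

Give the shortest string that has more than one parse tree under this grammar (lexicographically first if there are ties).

p g g e e

length 5: p g g e e has 2 parse trees

Two derivations of p g g e e:
  Z0 ⇒ p Q0 ⇒ p Q1 e ⇒ p g g e e
  Z0 ⇒ p Q0 ⇒ p g Q2 ⇒ p g g e e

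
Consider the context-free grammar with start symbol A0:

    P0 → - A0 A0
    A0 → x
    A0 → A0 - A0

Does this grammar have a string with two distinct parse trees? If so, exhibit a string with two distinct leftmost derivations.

Witness: x - x - x

Derivation 1: A0 ⇒ A0 - A0 ⇒ x - A0 ⇒ x - A0 - A0 ⇒ x - x - A0 ⇒ x - x - x
Derivation 2: A0 ⇒ A0 - A0 ⇒ A0 - A0 - A0 ⇒ x - A0 - A0 ⇒ x - x - A0 ⇒ x - x - x

Two distinct leftmost derivations for the same string.

Ambiguous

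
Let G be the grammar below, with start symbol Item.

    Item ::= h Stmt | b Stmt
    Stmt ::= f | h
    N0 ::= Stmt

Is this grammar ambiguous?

Unambiguous

Only Item, Stmt are reachable from Item; ignoring the rest: Each reachable nonterminal has at most one production per leading terminal, and all productions are right-linear; the derivation is determined token-by-token.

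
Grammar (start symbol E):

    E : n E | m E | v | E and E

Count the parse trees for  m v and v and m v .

5

Parse trees for m v and v and m v:
  [E m [E [E v] and [E [E v] and [E m [E v]]]]]
  [E m [E [E [E v] and [E v]] and [E m [E v]]]]
  [E [E m [E v]] and [E [E v] and [E m [E v]]]]
  [E [E m [E [E v] and [E v]]] and [E m [E v]]]
  [E [E [E m [E v]] and [E v]] and [E m [E v]]]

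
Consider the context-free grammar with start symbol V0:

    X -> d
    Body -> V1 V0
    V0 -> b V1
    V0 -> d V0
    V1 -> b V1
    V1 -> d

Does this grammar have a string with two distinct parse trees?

Unambiguous

(Body, X are unreachable from V0, so their rules don't affect L(V0).) Each reachable nonterminal has at most one production per leading terminal, and all productions are right-linear; the derivation is determined token-by-token.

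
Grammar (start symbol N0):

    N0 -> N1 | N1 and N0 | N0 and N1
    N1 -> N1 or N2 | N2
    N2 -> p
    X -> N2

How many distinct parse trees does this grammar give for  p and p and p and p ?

8

Parse trees for p and p and p and p:
  [N0 [N1 [N2 p]] and [N0 [N1 [N2 p]] and [N0 [N1 [N2 p]] and [N0 [N1 [N2 p]]]]]]
  [N0 [N1 [N2 p]] and [N0 [N1 [N2 p]] and [N0 [N0 [N1 [N2 p]]] and [N1 [N2 p]]]]]
  [N0 [N1 [N2 p]] and [N0 [N0 [N1 [N2 p]] and [N0 [N1 [N2 p]]]] and [N1 [N2 p]]]]
  [N0 [N1 [N2 p]] and [N0 [N0 [N0 [N1 [N2 p]]] and [N1 [N2 p]]] and [N1 [N2 p]]]]
  [N0 [N0 [N1 [N2 p]] and [N0 [N1 [N2 p]] and [N0 [N1 [N2 p]]]]] and [N1 [N2 p]]]
  [N0 [N0 [N1 [N2 p]] and [N0 [N0 [N1 [N2 p]]] and [N1 [N2 p]]]] and [N1 [N2 p]]]
  [N0 [N0 [N0 [N1 [N2 p]] and [N0 [N1 [N2 p]]]] and [N1 [N2 p]]] and [N1 [N2 p]]]
  [N0 [N0 [N0 [N0 [N1 [N2 p]]] and [N1 [N2 p]]] and [N1 [N2 p]]] and [N1 [N2 p]]]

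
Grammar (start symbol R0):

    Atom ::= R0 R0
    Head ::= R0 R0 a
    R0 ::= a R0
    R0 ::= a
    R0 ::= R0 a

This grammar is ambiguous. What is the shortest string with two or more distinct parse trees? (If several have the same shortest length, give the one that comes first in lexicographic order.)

length 1: no string has ≥2 trees
length 2: a a has 2 parse trees

Two derivations of a a:
  R0 ⇒ a R0 ⇒ a a
  R0 ⇒ R0 a ⇒ a a

a a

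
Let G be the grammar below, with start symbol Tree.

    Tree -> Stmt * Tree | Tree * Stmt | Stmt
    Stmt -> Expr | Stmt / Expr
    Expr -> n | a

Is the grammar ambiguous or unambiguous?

Witness: a * a

Derivation 1: Tree ⇒ Stmt * Tree ⇒ Expr * Tree ⇒ a * Tree ⇒ a * Stmt ⇒ a * Expr ⇒ a * a
Derivation 2: Tree ⇒ Tree * Stmt ⇒ Stmt * Stmt ⇒ Expr * Stmt ⇒ a * Stmt ⇒ a * Expr ⇒ a * a

Two distinct leftmost derivations for the same string.

Ambiguous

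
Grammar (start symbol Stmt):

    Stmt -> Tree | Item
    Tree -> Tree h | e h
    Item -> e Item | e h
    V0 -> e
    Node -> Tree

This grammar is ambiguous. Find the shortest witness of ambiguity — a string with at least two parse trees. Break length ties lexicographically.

length 2: e h has 2 parse trees

Two derivations of e h:
  Stmt ⇒ Tree ⇒ e h
  Stmt ⇒ Item ⇒ e h

e h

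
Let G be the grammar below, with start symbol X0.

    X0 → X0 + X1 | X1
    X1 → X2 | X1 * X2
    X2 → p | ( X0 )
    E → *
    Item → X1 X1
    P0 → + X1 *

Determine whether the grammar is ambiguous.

Unambiguous

Only X0, X1, X2 are reachable from X0; ignoring the rest: The grammar is stratified — X0 handles '+' (left-recursive), X1 handles '*', X2 atoms. Each operator has a fixed associativity and precedence level, so every string has one parse.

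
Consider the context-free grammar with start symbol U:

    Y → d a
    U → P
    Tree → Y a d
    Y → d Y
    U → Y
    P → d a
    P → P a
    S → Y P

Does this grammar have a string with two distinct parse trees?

Ambiguous

Witness: d a

Derivation 1: U ⇒ P ⇒ d a
Derivation 2: U ⇒ Y ⇒ d a

Two distinct leftmost derivations for the same string.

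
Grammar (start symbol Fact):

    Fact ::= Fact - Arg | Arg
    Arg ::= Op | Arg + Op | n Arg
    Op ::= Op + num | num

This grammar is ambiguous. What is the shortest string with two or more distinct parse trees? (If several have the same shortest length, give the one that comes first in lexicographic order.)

length 1: no string has ≥2 trees
length 2: no string has ≥2 trees
length 3: num + num has 2 parse trees

Two derivations of num + num:
  Fact ⇒ Arg ⇒ Op ⇒ Op + num ⇒ num + num
  Fact ⇒ Arg ⇒ Arg + Op ⇒ Op + Op ⇒ num + Op ⇒ num + num

num + num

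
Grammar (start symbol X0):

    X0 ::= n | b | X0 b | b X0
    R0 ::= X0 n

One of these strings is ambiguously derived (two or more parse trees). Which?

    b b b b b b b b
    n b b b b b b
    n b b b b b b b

b b b b b b b b: 128 trees
n b b b b b b: 1 tree
n b b b b b b b: 1 tree

b b b b b b b b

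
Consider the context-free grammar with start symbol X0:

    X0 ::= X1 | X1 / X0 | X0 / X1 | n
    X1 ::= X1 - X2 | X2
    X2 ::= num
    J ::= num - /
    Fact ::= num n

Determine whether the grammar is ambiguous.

Witness: num / num

Derivation 1: X0 ⇒ X1 / X0 ⇒ X2 / X0 ⇒ num / X0 ⇒ num / X1 ⇒ num / X2 ⇒ num / num
Derivation 2: X0 ⇒ X0 / X1 ⇒ X1 / X1 ⇒ X2 / X1 ⇒ num / X1 ⇒ num / X2 ⇒ num / num

Two distinct leftmost derivations for the same string.

Ambiguous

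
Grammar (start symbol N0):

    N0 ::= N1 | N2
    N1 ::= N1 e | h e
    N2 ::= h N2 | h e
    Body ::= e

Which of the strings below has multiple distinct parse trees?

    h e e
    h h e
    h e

h e e: 1 tree
h h e: 1 tree
h e: 2 trees

h e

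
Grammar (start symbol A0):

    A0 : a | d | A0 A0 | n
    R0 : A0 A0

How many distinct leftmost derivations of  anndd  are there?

14

Parse trees for anndd (showing first 6 of 14):
  [A0 [A0 a] [A0 [A0 n] [A0 [A0 n] [A0 [A0 d] [A0 d]]]]]
  [A0 [A0 a] [A0 [A0 n] [A0 [A0 [A0 n] [A0 d]] [A0 d]]]]
  [A0 [A0 a] [A0 [A0 [A0 n] [A0 n]] [A0 [A0 d] [A0 d]]]]
  [A0 [A0 a] [A0 [A0 [A0 n] [A0 [A0 n] [A0 d]]] [A0 d]]]
  [A0 [A0 a] [A0 [A0 [A0 [A0 n] [A0 n]] [A0 d]] [A0 d]]]
  [A0 [A0 [A0 a] [A0 n]] [A0 [A0 n] [A0 [A0 d] [A0 d]]]]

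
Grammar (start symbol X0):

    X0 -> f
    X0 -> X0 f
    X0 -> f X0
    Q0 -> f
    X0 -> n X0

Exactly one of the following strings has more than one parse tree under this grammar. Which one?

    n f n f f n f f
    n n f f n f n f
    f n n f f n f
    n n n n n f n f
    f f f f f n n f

n f n f f n f f: 8 trees
n n f f n f n f: 1 tree
f n n f f n f: 1 tree
n n n n n f n f: 1 tree
f f f f f n n f: 1 tree

n f n f f n f f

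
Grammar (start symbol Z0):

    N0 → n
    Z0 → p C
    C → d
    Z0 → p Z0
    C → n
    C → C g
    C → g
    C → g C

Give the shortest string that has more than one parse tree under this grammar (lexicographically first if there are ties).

p g g

length 2: no string has ≥2 trees
length 3: p g g has 2 parse trees

Two derivations of p g g:
  Z0 ⇒ p C ⇒ p C g ⇒ p g g
  Z0 ⇒ p C ⇒ p g C ⇒ p g g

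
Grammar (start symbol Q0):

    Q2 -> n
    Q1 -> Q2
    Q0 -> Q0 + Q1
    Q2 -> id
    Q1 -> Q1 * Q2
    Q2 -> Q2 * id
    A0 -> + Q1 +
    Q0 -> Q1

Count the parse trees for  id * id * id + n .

4

Parse trees for id * id * id + n:
  [Q0 [Q0 [Q1 [Q2 [Q2 [Q2 id] * id] * id]]] + [Q1 [Q2 n]]]
  [Q0 [Q0 [Q1 [Q1 [Q2 id]] * [Q2 [Q2 id] * id]]] + [Q1 [Q2 n]]]
  [Q0 [Q0 [Q1 [Q1 [Q2 [Q2 id] * id]] * [Q2 id]]] + [Q1 [Q2 n]]]
  [Q0 [Q0 [Q1 [Q1 [Q1 [Q2 id]] * [Q2 id]] * [Q2 id]]] + [Q1 [Q2 n]]]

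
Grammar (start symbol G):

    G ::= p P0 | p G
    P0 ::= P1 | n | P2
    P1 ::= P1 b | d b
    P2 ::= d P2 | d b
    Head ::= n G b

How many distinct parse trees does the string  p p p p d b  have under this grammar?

Parse trees for p p p p d b:
  [G p [G p [G p [G p [P0 [P1 d b]]]]]]
  [G p [G p [G p [G p [P0 [P2 d b]]]]]]

2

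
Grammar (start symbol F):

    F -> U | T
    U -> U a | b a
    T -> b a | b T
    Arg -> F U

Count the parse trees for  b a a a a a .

1

Parse trees for b a a a a a:
  [F [U [U [U [U [U b a] a] a] a] a]]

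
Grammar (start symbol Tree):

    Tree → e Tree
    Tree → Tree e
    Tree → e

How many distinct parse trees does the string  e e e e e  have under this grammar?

16

Parse trees for e e e e e (showing first 6 of 16):
  [Tree e [Tree e [Tree e [Tree e [Tree e]]]]]
  [Tree e [Tree e [Tree e [Tree [Tree e] e]]]]
  [Tree e [Tree e [Tree [Tree e [Tree e]] e]]]
  [Tree e [Tree e [Tree [Tree [Tree e] e] e]]]
  [Tree e [Tree [Tree e [Tree e [Tree e]]] e]]
  [Tree e [Tree [Tree e [Tree [Tree e] e]] e]]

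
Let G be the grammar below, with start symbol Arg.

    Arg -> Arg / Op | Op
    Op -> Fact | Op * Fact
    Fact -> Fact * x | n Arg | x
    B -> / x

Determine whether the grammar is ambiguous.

Ambiguous

Witness: x * x

Derivation 1: Arg ⇒ Op ⇒ Fact ⇒ Fact * x ⇒ x * x
Derivation 2: Arg ⇒ Op ⇒ Op * Fact ⇒ Fact * Fact ⇒ x * Fact ⇒ x * x

Two distinct leftmost derivations for the same string.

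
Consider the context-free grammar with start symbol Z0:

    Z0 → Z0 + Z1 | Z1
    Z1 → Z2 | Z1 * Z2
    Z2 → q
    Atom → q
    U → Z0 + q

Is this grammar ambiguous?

(Atom, U are unreachable from Z0, so their rules don't affect L(Z0).) Z0 → Z0 + Z1 | Z1  ;  Z1 → Z1 * Z2 | Z2  — a left-associative chain with Z2 at the bottom. Each string factors uniquely by precedence.

Unambiguous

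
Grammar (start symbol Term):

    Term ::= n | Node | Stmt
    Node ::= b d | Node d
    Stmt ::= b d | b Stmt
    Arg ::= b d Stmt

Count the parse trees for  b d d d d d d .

1

Parse trees for b d d d d d d:
  [Term [Node [Node [Node [Node [Node [Node b d] d] d] d] d] d]]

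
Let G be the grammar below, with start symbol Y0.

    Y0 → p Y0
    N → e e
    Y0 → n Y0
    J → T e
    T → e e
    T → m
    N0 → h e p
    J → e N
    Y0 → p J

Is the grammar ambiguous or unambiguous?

Ambiguous

Witness: p e e e

Derivation 1: Y0 ⇒ p J ⇒ p T e ⇒ p e e e
Derivation 2: Y0 ⇒ p J ⇒ p e N ⇒ p e e e

Two distinct leftmost derivations for the same string.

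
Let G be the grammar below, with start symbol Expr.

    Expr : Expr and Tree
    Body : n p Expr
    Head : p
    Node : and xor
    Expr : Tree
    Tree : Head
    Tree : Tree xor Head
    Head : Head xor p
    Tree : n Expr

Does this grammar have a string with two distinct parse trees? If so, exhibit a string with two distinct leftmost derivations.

Witness: p xor p

Derivation 1: Expr ⇒ Tree ⇒ Head ⇒ Head xor p ⇒ p xor p
Derivation 2: Expr ⇒ Tree ⇒ Tree xor Head ⇒ Head xor Head ⇒ p xor Head ⇒ p xor p

Two distinct leftmost derivations for the same string.

Ambiguous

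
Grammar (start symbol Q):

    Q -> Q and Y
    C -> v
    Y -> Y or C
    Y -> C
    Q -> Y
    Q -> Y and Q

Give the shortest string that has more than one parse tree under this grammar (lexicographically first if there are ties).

length 1: no string has ≥2 trees
length 3: v and v has 2 parse trees

Two derivations of v and v:
  Q ⇒ Q and Y ⇒ Y and Y ⇒ C and Y ⇒ v and Y ⇒ v and C ⇒ v and v
  Q ⇒ Y and Q ⇒ C and Q ⇒ v and Q ⇒ v and Y ⇒ v and C ⇒ v and v

v and v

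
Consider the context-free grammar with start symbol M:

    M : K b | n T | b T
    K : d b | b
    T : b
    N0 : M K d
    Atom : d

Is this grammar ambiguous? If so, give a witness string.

Ambiguous

Witness: b b

Derivation 1: M ⇒ K b ⇒ b b
Derivation 2: M ⇒ b T ⇒ b b

Two distinct leftmost derivations for the same string.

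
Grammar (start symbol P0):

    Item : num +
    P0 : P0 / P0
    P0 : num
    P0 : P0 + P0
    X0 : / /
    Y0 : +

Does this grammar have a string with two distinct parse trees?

Witness: num + num + num

Derivation 1: P0 ⇒ P0 + P0 ⇒ num + P0 ⇒ num + P0 + P0 ⇒ num + num + P0 ⇒ num + num + num
Derivation 2: P0 ⇒ P0 + P0 ⇒ P0 + P0 + P0 ⇒ num + P0 + P0 ⇒ num + num + P0 ⇒ num + num + num

Two distinct leftmost derivations for the same string.

Ambiguous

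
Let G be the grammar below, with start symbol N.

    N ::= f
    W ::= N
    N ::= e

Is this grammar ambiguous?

Only N is reachable from N; ignoring the rest: The reachable rules are right-linear with at most one rule per (nonterminal, next-terminal) pair. Each input token forces the next rule, so parsing is deterministic.

Unambiguous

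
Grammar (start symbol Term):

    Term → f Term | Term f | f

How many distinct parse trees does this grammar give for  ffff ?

Parse trees for ffff:
  [Term f [Term f [Term f [Term f]]]]
  [Term f [Term f [Term [Term f] f]]]
  [Term f [Term [Term f [Term f]] f]]
  [Term f [Term [Term [Term f] f] f]]
  [Term [Term f [Term f [Term f]]] f]
  [Term [Term f [Term [Term f] f]] f]
  [Term [Term [Term f [Term f]] f] f]
  [Term [Term [Term [Term f] f] f] f]

8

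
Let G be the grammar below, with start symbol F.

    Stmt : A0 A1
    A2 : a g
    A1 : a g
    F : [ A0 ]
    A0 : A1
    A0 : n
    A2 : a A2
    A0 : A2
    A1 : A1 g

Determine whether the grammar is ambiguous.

Witness: [ a g ]

Derivation 1: F ⇒ [ A0 ] ⇒ [ A1 ] ⇒ [ a g ]
Derivation 2: F ⇒ [ A0 ] ⇒ [ A2 ] ⇒ [ a g ]

Two distinct leftmost derivations for the same string.

Ambiguous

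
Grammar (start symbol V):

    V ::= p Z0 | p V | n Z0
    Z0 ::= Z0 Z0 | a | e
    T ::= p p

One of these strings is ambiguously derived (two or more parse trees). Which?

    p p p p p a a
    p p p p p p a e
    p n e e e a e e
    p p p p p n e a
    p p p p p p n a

p n e e e a e e

p p p p p a a: 1 tree
p p p p p p a e: 1 tree
p n e e e a e e: 42 trees
p p p p p n e a: 1 tree
p p p p p p n a: 1 tree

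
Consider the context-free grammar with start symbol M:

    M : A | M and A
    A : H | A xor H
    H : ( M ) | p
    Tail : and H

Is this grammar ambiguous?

Unambiguous

(Tail is unreachable from M, so its rules don't affect L(M).) M → M and A | A  ;  A → A xor H | H  — a left-associative chain with H at the bottom. Each string factors uniquely by precedence.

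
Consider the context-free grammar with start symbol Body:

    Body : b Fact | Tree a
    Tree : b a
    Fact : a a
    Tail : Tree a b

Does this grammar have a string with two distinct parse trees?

Ambiguous

Witness: b a a

Derivation 1: Body ⇒ b Fact ⇒ b a a
Derivation 2: Body ⇒ Tree a ⇒ b a a

Two distinct leftmost derivations for the same string.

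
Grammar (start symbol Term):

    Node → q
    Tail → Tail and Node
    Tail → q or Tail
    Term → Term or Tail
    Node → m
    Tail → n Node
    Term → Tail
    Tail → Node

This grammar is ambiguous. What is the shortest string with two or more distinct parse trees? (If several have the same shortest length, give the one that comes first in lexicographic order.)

length 1: no string has ≥2 trees
length 2: no string has ≥2 trees
length 3: q or m has 2 parse trees

Two derivations of q or m:
  Term ⇒ Term or Tail ⇒ Tail or Tail ⇒ Node or Tail ⇒ q or Tail ⇒ q or Node ⇒ q or m
  Term ⇒ Tail ⇒ q or Tail ⇒ q or Node ⇒ q or m

q or m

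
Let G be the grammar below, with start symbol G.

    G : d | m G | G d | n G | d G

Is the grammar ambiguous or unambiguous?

Witness: d d

Derivation 1: G ⇒ G d ⇒ d d
Derivation 2: G ⇒ d G ⇒ d d

Two distinct leftmost derivations for the same string.

Ambiguous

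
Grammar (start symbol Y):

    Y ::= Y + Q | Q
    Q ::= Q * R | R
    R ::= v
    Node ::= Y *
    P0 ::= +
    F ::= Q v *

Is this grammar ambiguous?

Unambiguous

(Node, P0, F are unreachable from Y, so their rules don't affect L(Y).) This is a standard precedence ladder (Y over Q over R), with each level left-recursive on its own operator ('+' at Y, '*' at Q). That structure is LR(1), hence unambiguous.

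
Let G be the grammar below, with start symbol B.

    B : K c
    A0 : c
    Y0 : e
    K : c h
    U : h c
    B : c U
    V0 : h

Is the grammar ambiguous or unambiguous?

Witness: c h c

Derivation 1: B ⇒ K c ⇒ c h c
Derivation 2: B ⇒ c U ⇒ c h c

Two distinct leftmost derivations for the same string.

Ambiguous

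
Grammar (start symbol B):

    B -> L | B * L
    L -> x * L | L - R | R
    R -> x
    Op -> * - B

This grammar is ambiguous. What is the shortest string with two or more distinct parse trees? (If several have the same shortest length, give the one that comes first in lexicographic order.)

length 1: no string has ≥2 trees
length 3: x * x has 2 parse trees

Two derivations of x * x:
  B ⇒ L ⇒ x * L ⇒ x * R ⇒ x * x
  B ⇒ B * L ⇒ L * L ⇒ R * L ⇒ x * L ⇒ x * R ⇒ x * x

x * x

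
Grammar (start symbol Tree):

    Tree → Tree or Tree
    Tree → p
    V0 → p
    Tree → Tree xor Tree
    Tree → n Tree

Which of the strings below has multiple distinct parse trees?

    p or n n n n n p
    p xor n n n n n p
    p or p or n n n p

p or n n n n n p: 1 tree
p xor n n n n n p: 1 tree
p or p or n n n p: 2 trees

p or p or n n n p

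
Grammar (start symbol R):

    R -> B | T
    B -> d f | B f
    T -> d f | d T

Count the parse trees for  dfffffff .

Parse trees for dfffffff:
  [R [B [B [B [B [B [B [B d f] f] f] f] f] f] f]]

1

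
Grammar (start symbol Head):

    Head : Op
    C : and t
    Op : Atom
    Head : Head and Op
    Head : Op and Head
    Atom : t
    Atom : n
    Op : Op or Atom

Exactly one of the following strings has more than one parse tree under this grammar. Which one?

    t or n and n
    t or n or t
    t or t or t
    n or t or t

t or n and n

t or n and n: 2 trees
t or n or t: 1 tree
t or t or t: 1 tree
n or t or t: 1 tree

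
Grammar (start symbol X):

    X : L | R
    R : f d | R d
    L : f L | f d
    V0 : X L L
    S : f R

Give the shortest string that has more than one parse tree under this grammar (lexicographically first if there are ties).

f d

length 2: f d has 2 parse trees

Two derivations of f d:
  X ⇒ L ⇒ f d
  X ⇒ R ⇒ f d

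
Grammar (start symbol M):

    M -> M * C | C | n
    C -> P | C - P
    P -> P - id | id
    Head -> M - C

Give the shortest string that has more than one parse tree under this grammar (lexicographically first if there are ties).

id - id

length 1: no string has ≥2 trees
length 3: id - id has 2 parse trees

Two derivations of id - id:
  M ⇒ C ⇒ P ⇒ P - id ⇒ id - id
  M ⇒ C ⇒ C - P ⇒ P - P ⇒ id - P ⇒ id - id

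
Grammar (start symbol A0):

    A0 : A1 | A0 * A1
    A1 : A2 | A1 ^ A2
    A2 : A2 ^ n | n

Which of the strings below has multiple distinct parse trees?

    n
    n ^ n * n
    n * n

n: 1 tree
n ^ n * n: 2 trees
n * n: 1 tree

n ^ n * n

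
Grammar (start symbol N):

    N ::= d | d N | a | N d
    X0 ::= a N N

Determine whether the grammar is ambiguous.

Ambiguous

Witness: d d

Derivation 1: N ⇒ d N ⇒ d d
Derivation 2: N ⇒ N d ⇒ d d

Two distinct leftmost derivations for the same string.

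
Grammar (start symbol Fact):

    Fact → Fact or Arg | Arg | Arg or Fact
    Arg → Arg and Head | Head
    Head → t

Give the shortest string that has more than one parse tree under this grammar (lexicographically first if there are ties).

t or t

length 1: no string has ≥2 trees
length 3: t or t has 2 parse trees

Two derivations of t or t:
  Fact ⇒ Fact or Arg ⇒ Arg or Arg ⇒ Head or Arg ⇒ t or Arg ⇒ t or Head ⇒ t or t
  Fact ⇒ Arg or Fact ⇒ Head or Fact ⇒ t or Fact ⇒ t or Arg ⇒ t or Head ⇒ t or t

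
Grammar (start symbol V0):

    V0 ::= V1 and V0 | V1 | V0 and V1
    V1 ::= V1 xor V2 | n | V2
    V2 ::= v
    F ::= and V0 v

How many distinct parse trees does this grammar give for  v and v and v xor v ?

4

Parse trees for v and v and v xor v:
  [V0 [V1 [V2 v]] and [V0 [V1 [V2 v]] and [V0 [V1 [V1 [V2 v]] xor [V2 v]]]]]
  [V0 [V1 [V2 v]] and [V0 [V0 [V1 [V2 v]]] and [V1 [V1 [V2 v]] xor [V2 v]]]]
  [V0 [V0 [V1 [V2 v]] and [V0 [V1 [V2 v]]]] and [V1 [V1 [V2 v]] xor [V2 v]]]
  [V0 [V0 [V0 [V1 [V2 v]]] and [V1 [V2 v]]] and [V1 [V1 [V2 v]] xor [V2 v]]]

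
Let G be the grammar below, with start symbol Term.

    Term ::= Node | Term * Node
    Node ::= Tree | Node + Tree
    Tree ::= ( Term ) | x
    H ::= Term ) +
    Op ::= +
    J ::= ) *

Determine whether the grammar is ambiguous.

Only Term, Node, Tree are reachable from Term; ignoring the rest: This is a standard precedence ladder (Term over Node over Tree), with each level left-recursive on its own operator ('*' at Term, '+' at Node). That structure is LR(1), hence unambiguous.

Unambiguous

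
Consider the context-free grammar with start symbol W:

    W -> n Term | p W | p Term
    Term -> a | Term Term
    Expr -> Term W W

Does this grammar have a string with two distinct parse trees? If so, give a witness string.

Ambiguous

Witness: n a a a

Derivation 1: W ⇒ n Term ⇒ n Term Term ⇒ n a Term ⇒ n a Term Term ⇒ n a a Term ⇒ n a a a
Derivation 2: W ⇒ n Term ⇒ n Term Term ⇒ n Term Term Term ⇒ n a Term Term ⇒ n a a Term ⇒ n a a a

Two distinct leftmost derivations for the same string.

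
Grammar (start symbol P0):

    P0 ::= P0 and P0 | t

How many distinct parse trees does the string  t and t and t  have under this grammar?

2

Parse trees for t and t and t:
  [P0 [P0 t] and [P0 [P0 t] and [P0 t]]]
  [P0 [P0 [P0 t] and [P0 t]] and [P0 t]]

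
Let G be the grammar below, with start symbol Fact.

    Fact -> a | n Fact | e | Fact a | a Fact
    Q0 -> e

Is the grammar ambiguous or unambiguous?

Witness: a a

Derivation 1: Fact ⇒ Fact a ⇒ a a
Derivation 2: Fact ⇒ a Fact ⇒ a a

Two distinct leftmost derivations for the same string.

Ambiguous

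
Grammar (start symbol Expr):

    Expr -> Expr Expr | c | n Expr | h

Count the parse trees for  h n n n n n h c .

7

Parse trees for h n n n n n h c:
  [Expr [Expr h] [Expr [Expr n [Expr n [Expr n [Expr n [Expr n [Expr h]]]]]] [Expr c]]]
  [Expr [Expr h] [Expr n [Expr [Expr n [Expr n [Expr n [Expr n [Expr h]]]]] [Expr c]]]]
  [Expr [Expr h] [Expr n [Expr n [Expr [Expr n [Expr n [Expr n [Expr h]]]] [Expr c]]]]]
  [Expr [Expr h] [Expr n [Expr n [Expr n [Expr [Expr n [Expr n [Expr h]]] [Expr c]]]]]]
  [Expr [Expr h] [Expr n [Expr n [Expr n [Expr n [Expr [Expr n [Expr h]] [Expr c]]]]]]]
  [Expr [Expr h] [Expr n [Expr n [Expr n [Expr n [Expr n [Expr [Expr h] [Expr c]]]]]]]]
  [Expr [Expr [Expr h] [Expr n [Expr n [Expr n [Expr n [Expr n [Expr h]]]]]]] [Expr c]]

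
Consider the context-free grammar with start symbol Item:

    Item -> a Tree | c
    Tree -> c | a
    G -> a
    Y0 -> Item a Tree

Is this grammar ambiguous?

(G, Y0 are unreachable from Item, so their rules don't affect L(Item).) Each reachable nonterminal has at most one production per leading terminal, and all productions are right-linear; the derivation is determined token-by-token.

Unambiguous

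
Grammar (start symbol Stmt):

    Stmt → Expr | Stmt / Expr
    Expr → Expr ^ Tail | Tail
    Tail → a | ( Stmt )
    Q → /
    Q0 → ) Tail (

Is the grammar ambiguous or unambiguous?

(Q, Q0 are unreachable from Stmt, so their rules don't affect L(Stmt).) The grammar is stratified — Stmt handles '/' (left-recursive), Expr handles '^', Tail atoms. Each operator has a fixed associativity and precedence level, so every string has one parse.

Unambiguous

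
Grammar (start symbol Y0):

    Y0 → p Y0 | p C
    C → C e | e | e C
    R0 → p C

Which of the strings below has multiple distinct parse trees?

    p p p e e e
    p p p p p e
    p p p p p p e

p p p e e e: 4 trees
p p p p p e: 1 tree
p p p p p p e: 1 tree

p p p e e e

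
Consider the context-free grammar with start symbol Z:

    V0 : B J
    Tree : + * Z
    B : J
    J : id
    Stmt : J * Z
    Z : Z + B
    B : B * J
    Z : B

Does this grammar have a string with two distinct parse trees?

Unambiguous

Only Z, B, J are reachable from Z; ignoring the rest: This is a standard precedence ladder (Z over B over J), with each level left-recursive on its own operator ('+' at Z, '*' at B). That structure is LR(1), hence unambiguous.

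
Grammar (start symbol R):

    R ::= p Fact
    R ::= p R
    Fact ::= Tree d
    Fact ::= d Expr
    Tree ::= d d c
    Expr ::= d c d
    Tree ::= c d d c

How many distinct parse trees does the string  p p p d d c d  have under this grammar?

2

Parse trees for p p p d d c d:
  [R p [R p [R p [Fact [Tree d d c] d]]]]
  [R p [R p [R p [Fact d [Expr d c d]]]]]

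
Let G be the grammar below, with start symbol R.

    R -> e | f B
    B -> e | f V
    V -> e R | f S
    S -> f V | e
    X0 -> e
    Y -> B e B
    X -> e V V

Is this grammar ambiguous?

Only R, B, V, S are reachable from R; ignoring the rest: The reachable rules are right-linear with at most one rule per (nonterminal, next-terminal) pair. Each input token forces the next rule, so parsing is deterministic.

Unambiguous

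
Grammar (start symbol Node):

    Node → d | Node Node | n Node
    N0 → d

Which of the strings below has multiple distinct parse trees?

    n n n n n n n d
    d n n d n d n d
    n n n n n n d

n n n n n n n d: 1 tree
d n n d n d n d: 18 trees
n n n n n n d: 1 tree

d n n d n d n d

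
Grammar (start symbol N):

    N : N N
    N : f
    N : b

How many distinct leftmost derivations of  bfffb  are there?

14

Parse trees for bfffb (showing first 6 of 14):
  [N [N b] [N [N f] [N [N f] [N [N f] [N b]]]]]
  [N [N b] [N [N f] [N [N [N f] [N f]] [N b]]]]
  [N [N b] [N [N [N f] [N f]] [N [N f] [N b]]]]
  [N [N b] [N [N [N f] [N [N f] [N f]]] [N b]]]
  [N [N b] [N [N [N [N f] [N f]] [N f]] [N b]]]
  [N [N [N b] [N f]] [N [N f] [N [N f] [N b]]]]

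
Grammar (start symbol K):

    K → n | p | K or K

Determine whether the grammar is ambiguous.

Witness: n or n or n

Derivation 1: K ⇒ K or K ⇒ n or K ⇒ n or K or K ⇒ n or n or K ⇒ n or n or n
Derivation 2: K ⇒ K or K ⇒ K or K or K ⇒ n or K or K ⇒ n or n or K ⇒ n or n or n

Two distinct leftmost derivations for the same string.

Ambiguous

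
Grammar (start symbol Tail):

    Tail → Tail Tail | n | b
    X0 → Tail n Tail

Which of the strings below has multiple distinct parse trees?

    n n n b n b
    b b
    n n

n n n b n b: 42 trees
b b: 1 tree
n n: 1 tree

n n n b n b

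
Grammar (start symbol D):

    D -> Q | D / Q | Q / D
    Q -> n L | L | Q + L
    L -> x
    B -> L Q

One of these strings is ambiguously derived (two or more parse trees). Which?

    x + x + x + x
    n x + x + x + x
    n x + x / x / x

n x + x / x / x

x + x + x + x: 1 tree
n x + x + x + x: 1 tree
n x + x / x / x: 4 trees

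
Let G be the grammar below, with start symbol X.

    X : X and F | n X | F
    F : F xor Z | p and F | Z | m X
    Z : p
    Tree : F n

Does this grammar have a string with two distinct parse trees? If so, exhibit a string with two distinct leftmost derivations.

Ambiguous

Witness: p and p

Derivation 1: X ⇒ X and F ⇒ F and F ⇒ Z and F ⇒ p and F ⇒ p and Z ⇒ p and p
Derivation 2: X ⇒ F ⇒ p and F ⇒ p and Z ⇒ p and p

Two distinct leftmost derivations for the same string.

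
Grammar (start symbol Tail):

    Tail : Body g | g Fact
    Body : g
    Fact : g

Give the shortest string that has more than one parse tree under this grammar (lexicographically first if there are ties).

length 2: g g has 2 parse trees

Two derivations of g g:
  Tail ⇒ Body g ⇒ g g
  Tail ⇒ g Fact ⇒ g g

g g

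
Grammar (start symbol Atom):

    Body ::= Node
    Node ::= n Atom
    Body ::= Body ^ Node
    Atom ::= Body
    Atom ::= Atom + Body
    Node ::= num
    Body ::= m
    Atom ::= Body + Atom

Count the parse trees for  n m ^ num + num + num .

Parse trees for n m ^ num + num + num (showing first 6 of 16):
  [Atom [Body [Node n [Atom [Atom [Atom [Body [Body m] ^ [Node num]]] + [Body [Node num]]] + [Body [Node num]]]]]]
  [Atom [Body [Node n [Atom [Atom [Body [Body m] ^ [Node num]] + [Atom [Body [Node num]]]] + [Body [Node num]]]]]]
  [Atom [Body [Node n [Atom [Body [Body m] ^ [Node num]] + [Atom [Atom [Body [Node num]]] + [Body [Node num]]]]]]]
  [Atom [Body [Node n [Atom [Body [Body m] ^ [Node num]] + [Atom [Body [Node num]] + [Atom [Body [Node num]]]]]]]]
  [Atom [Atom [Body [Node n [Atom [Atom [Body [Body m] ^ [Node num]]] + [Body [Node num]]]]]] + [Body [Node num]]]
  [Atom [Atom [Body [Node n [Atom [Body [Body m] ^ [Node num]] + [Atom [Body [Node num]]]]]]] + [Body [Node num]]]

16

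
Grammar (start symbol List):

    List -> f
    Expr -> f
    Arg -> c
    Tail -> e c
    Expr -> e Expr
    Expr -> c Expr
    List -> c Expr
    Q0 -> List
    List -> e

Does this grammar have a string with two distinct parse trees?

Unambiguous

(Arg, Q0, Tail are unreachable from List, so their rules don't affect L(List).) Restricted to the reachable nonterminals, every rule has the form A → t or A → t B, and no two rules for the same A share a first terminal. The grammar encodes a DFA — one run per string.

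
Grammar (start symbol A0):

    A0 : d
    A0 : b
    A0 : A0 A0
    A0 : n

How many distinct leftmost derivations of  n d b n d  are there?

Parse trees for n d b n d (showing first 6 of 14):
  [A0 [A0 n] [A0 [A0 d] [A0 [A0 b] [A0 [A0 n] [A0 d]]]]]
  [A0 [A0 n] [A0 [A0 d] [A0 [A0 [A0 b] [A0 n]] [A0 d]]]]
  [A0 [A0 n] [A0 [A0 [A0 d] [A0 b]] [A0 [A0 n] [A0 d]]]]
  [A0 [A0 n] [A0 [A0 [A0 d] [A0 [A0 b] [A0 n]]] [A0 d]]]
  [A0 [A0 n] [A0 [A0 [A0 [A0 d] [A0 b]] [A0 n]] [A0 d]]]
  [A0 [A0 [A0 n] [A0 d]] [A0 [A0 b] [A0 [A0 n] [A0 d]]]]

14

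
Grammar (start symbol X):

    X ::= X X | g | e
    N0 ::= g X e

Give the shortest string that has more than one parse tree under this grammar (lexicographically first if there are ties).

length 1: no string has ≥2 trees
length 2: no string has ≥2 trees
length 3: e e e has 2 parse trees

Two derivations of e e e:
  X ⇒ X X ⇒ X X X ⇒ e X X ⇒ e e X ⇒ e e e
  X ⇒ X X ⇒ e X ⇒ e X X ⇒ e e X ⇒ e e e

e e e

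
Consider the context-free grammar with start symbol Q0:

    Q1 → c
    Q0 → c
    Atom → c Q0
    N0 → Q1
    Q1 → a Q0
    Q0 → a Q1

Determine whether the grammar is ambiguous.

Only Q0, Q1 are reachable from Q0; ignoring the rest: Restricted to the reachable nonterminals, every rule has the form A → t or A → t B, and no two rules for the same A share a first terminal. The grammar encodes a DFA — one run per string.

Unambiguous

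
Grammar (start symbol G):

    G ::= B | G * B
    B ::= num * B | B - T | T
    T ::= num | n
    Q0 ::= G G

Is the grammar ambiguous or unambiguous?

Witness: num * n

Derivation 1: G ⇒ B ⇒ num * B ⇒ num * T ⇒ num * n
Derivation 2: G ⇒ G * B ⇒ B * B ⇒ T * B ⇒ num * B ⇒ num * T ⇒ num * n

Two distinct leftmost derivations for the same string.

Ambiguous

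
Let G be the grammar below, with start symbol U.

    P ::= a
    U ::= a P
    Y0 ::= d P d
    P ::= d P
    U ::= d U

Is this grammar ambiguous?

Unambiguous

(Y0 is unreachable from U, so its rules don't affect L(U).) Each reachable nonterminal has at most one production per leading terminal, and all productions are right-linear; the derivation is determined token-by-token.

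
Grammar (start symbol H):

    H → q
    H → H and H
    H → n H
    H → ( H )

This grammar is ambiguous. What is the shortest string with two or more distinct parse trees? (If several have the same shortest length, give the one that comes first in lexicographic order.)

n q and q

length 1: no string has ≥2 trees
length 2: no string has ≥2 trees
length 3: no string has ≥2 trees
length 4: n q and q has 2 parse trees

Two derivations of n q and q:
  H ⇒ H and H ⇒ n H and H ⇒ n q and H ⇒ n q and q
  H ⇒ n H ⇒ n H and H ⇒ n q and H ⇒ n q and q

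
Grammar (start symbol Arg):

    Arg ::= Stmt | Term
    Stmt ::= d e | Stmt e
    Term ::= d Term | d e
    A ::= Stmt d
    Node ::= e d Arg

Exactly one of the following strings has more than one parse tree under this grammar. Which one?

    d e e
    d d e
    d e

d e

d e e: 1 tree
d d e: 1 tree
d e: 2 trees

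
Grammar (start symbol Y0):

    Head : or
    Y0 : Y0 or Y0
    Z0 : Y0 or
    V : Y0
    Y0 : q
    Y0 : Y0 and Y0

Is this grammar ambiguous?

Ambiguous

Witness: q and q and q

Derivation 1: Y0 ⇒ Y0 and Y0 ⇒ q and Y0 ⇒ q and Y0 and Y0 ⇒ q and q and Y0 ⇒ q and q and q
Derivation 2: Y0 ⇒ Y0 and Y0 ⇒ Y0 and Y0 and Y0 ⇒ q and Y0 and Y0 ⇒ q and q and Y0 ⇒ q and q and q

Two distinct leftmost derivations for the same string.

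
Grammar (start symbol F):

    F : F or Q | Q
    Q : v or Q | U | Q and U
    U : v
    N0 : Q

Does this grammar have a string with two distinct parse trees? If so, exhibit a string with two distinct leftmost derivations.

Ambiguous

Witness: v or v

Derivation 1: F ⇒ F or Q ⇒ Q or Q ⇒ U or Q ⇒ v or Q ⇒ v or U ⇒ v or v
Derivation 2: F ⇒ Q ⇒ v or Q ⇒ v or U ⇒ v or v

Two distinct leftmost derivations for the same string.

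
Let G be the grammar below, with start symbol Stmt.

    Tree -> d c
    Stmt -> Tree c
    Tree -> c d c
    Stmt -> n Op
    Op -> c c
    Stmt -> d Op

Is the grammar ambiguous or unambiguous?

Ambiguous

Witness: d c c

Derivation 1: Stmt ⇒ Tree c ⇒ d c c
Derivation 2: Stmt ⇒ d Op ⇒ d c c

Two distinct leftmost derivations for the same string.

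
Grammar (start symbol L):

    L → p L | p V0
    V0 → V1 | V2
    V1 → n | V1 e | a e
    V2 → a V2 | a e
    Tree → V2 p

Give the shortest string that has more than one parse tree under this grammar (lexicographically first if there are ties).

length 2: no string has ≥2 trees
length 3: p a e has 2 parse trees

Two derivations of p a e:
  L ⇒ p V0 ⇒ p V1 ⇒ p a e
  L ⇒ p V0 ⇒ p V2 ⇒ p a e

p a e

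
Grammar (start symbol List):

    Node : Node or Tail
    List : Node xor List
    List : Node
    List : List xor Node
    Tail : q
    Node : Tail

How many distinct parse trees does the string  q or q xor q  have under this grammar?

2

Parse trees for q or q xor q:
  [List [Node [Node [Tail q]] or [Tail q]] xor [List [Node [Tail q]]]]
  [List [List [Node [Node [Tail q]] or [Tail q]]] xor [Node [Tail q]]]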